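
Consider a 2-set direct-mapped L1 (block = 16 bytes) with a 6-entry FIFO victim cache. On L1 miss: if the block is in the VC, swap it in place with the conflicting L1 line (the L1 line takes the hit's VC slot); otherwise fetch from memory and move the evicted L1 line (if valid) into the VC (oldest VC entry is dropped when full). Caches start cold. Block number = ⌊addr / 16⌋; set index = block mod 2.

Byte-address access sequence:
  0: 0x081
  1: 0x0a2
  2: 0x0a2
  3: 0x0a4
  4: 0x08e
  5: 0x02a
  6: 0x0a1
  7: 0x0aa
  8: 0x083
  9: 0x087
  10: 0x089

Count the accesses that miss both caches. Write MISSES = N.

0: 0x81 (blk 8, set 0) → MISS  vc=[]
1: 0xa2 (blk 10, set 0) → MISS  vc=[8]
2: 0xa2 (blk 10, set 0) → L1-HIT  vc=[8]
3: 0xa4 (blk 10, set 0) → L1-HIT  vc=[8]
4: 0x8e (blk 8, set 0) → VC-HIT  vc=[10]
5: 0x2a (blk 2, set 0) → MISS  vc=[10, 8]
6: 0xa1 (blk 10, set 0) → VC-HIT  vc=[2, 8]
7: 0xaa (blk 10, set 0) → L1-HIT  vc=[2, 8]
8: 0x83 (blk 8, set 0) → VC-HIT  vc=[2, 10]
9: 0x87 (blk 8, set 0) → L1-HIT  vc=[2, 10]
10: 0x89 (blk 8, set 0) → L1-HIT  vc=[2, 10]

MISSES = 3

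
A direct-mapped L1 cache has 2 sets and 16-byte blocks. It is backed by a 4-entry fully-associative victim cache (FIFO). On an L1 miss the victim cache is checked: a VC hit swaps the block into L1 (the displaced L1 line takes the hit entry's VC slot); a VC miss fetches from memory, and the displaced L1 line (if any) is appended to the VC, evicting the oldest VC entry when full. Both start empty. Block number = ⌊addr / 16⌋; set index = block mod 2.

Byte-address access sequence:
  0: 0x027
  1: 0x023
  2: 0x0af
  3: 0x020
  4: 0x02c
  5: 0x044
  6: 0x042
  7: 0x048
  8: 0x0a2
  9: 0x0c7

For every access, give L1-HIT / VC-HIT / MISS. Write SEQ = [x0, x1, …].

SEQ = [MISS, L1-HIT, MISS, VC-HIT, L1-HIT, MISS, L1-HIT, L1-HIT, VC-HIT, MISS]

  [0] addr=0x27 blk=2 s=0: MISS | VC []
  [1] addr=0x23 blk=2 s=0: L1-HIT | VC []
  [2] addr=0xaf blk=10 s=0: MISS | VC [2]
  [3] addr=0x20 blk=2 s=0: VC-HIT | VC [10]
  [4] addr=0x2c blk=2 s=0: L1-HIT | VC [10]
  [5] addr=0x44 blk=4 s=0: MISS | VC [10, 2]
  [6] addr=0x42 blk=4 s=0: L1-HIT | VC [10, 2]
  [7] addr=0x48 blk=4 s=0: L1-HIT | VC [10, 2]
  [8] addr=0xa2 blk=10 s=0: VC-HIT | VC [4, 2]
  [9] addr=0xc7 blk=12 s=0: MISS | VC [4, 2, 10]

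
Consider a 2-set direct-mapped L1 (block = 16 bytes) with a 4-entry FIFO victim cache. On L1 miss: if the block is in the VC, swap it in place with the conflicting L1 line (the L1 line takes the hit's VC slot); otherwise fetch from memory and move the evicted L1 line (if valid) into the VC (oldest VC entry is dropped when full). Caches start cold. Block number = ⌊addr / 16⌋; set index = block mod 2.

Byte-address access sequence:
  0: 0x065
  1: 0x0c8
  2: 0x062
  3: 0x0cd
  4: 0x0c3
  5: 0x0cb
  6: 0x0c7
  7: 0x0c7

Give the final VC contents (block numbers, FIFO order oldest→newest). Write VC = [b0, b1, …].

VC = [6]

#0 0x65→b6/s0 MISS; vc=[]
#1 0xc8→b12/s0 MISS; vc=[6]
#2 0x62→b6/s0 VC-HIT; vc=[12]
#3 0xcd→b12/s0 VC-HIT; vc=[6]
#4 0xc3→b12/s0 L1-HIT; vc=[6]
#5 0xcb→b12/s0 L1-HIT; vc=[6]
#6 0xc7→b12/s0 L1-HIT; vc=[6]
#7 0xc7→b12/s0 L1-HIT; vc=[6]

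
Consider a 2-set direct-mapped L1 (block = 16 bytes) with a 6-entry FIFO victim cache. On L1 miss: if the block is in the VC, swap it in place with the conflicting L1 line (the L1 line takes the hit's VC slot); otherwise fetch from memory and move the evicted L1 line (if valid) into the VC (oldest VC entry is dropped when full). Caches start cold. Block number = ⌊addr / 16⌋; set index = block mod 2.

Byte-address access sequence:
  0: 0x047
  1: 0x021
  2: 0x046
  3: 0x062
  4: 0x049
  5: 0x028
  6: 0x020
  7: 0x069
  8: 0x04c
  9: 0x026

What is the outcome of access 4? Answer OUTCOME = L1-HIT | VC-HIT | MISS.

OUTCOME = VC-HIT

0: 0x47 (blk 4, set 0) → MISS  vc=[]
1: 0x21 (blk 2, set 0) → MISS  vc=[4]
2: 0x46 (blk 4, set 0) → VC-HIT  vc=[2]
3: 0x62 (blk 6, set 0) → MISS  vc=[2, 4]
4: 0x49 (blk 4, set 0) → VC-HIT  vc=[2, 6]
5: 0x28 (blk 2, set 0) → VC-HIT  vc=[4, 6]
6: 0x20 (blk 2, set 0) → L1-HIT  vc=[4, 6]
7: 0x69 (blk 6, set 0) → VC-HIT  vc=[4, 2]
8: 0x4c (blk 4, set 0) → VC-HIT  vc=[6, 2]
9: 0x26 (blk 2, set 0) → VC-HIT  vc=[6, 4]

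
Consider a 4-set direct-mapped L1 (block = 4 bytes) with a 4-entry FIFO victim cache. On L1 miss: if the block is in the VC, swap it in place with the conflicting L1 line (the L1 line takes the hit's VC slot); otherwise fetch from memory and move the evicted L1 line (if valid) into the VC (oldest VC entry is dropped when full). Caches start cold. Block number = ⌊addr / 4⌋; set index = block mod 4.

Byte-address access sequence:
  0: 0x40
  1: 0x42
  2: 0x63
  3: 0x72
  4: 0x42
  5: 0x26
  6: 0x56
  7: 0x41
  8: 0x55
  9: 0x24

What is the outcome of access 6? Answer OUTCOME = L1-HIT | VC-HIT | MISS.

#0 0x40→b16/s0 MISS; vc=[]
#1 0x42→b16/s0 L1-HIT; vc=[]
#2 0x63→b24/s0 MISS; vc=[16]
#3 0x72→b28/s0 MISS; vc=[16,24]
#4 0x42→b16/s0 VC-HIT; vc=[28,24]
#5 0x26→b9/s1 MISS; vc=[28,24]
#6 0x56→b21/s1 MISS; vc=[28,24,9]
#7 0x41→b16/s0 L1-HIT; vc=[28,24,9]
#8 0x55→b21/s1 L1-HIT; vc=[28,24,9]
#9 0x24→b9/s1 VC-HIT; vc=[28,24,21]

OUTCOME = MISS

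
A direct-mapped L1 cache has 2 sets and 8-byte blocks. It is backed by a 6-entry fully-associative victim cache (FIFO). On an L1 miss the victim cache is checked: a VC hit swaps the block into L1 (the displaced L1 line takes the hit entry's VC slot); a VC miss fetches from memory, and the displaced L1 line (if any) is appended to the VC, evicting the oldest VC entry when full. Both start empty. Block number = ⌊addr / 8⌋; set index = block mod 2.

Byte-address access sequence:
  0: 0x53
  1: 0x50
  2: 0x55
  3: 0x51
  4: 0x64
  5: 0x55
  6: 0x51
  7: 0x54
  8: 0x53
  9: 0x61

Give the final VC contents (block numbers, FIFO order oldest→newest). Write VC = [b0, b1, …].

VC = [10]

#0 0x53→b10/s0 MISS; vc=[]
#1 0x50→b10/s0 L1-HIT; vc=[]
#2 0x55→b10/s0 L1-HIT; vc=[]
#3 0x51→b10/s0 L1-HIT; vc=[]
#4 0x64→b12/s0 MISS; vc=[10]
#5 0x55→b10/s0 VC-HIT; vc=[12]
#6 0x51→b10/s0 L1-HIT; vc=[12]
#7 0x54→b10/s0 L1-HIT; vc=[12]
#8 0x53→b10/s0 L1-HIT; vc=[12]
#9 0x61→b12/s0 VC-HIT; vc=[10]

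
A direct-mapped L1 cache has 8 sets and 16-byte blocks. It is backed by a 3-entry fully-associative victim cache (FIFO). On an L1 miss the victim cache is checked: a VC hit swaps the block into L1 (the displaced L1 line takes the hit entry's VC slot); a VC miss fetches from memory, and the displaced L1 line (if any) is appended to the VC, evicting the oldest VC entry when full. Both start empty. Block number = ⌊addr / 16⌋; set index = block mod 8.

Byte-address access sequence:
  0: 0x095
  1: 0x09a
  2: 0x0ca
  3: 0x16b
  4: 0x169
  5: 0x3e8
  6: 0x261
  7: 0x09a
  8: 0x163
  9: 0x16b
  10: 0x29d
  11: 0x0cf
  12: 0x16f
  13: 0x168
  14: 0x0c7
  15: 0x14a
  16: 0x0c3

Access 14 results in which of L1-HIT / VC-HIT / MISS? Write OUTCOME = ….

#0 0x95→b9/s1 MISS; vc=[]
#1 0x9a→b9/s1 L1-HIT; vc=[]
#2 0xca→b12/s4 MISS; vc=[]
#3 0x16b→b22/s6 MISS; vc=[]
#4 0x169→b22/s6 L1-HIT; vc=[]
#5 0x3e8→b62/s6 MISS; vc=[22]
#6 0x261→b38/s6 MISS; vc=[22,62]
#7 0x9a→b9/s1 L1-HIT; vc=[22,62]
#8 0x163→b22/s6 VC-HIT; vc=[38,62]
#9 0x16b→b22/s6 L1-HIT; vc=[38,62]
#10 0x29d→b41/s1 MISS; vc=[38,62,9]
#11 0xcf→b12/s4 L1-HIT; vc=[38,62,9]
#12 0x16f→b22/s6 L1-HIT; vc=[38,62,9]
#13 0x168→b22/s6 L1-HIT; vc=[38,62,9]
#14 0xc7→b12/s4 L1-HIT; vc=[38,62,9]
#15 0x14a→b20/s4 MISS; vc=[62,9,12]
#16 0xc3→b12/s4 VC-HIT; vc=[62,9,20]

OUTCOME = L1-HIT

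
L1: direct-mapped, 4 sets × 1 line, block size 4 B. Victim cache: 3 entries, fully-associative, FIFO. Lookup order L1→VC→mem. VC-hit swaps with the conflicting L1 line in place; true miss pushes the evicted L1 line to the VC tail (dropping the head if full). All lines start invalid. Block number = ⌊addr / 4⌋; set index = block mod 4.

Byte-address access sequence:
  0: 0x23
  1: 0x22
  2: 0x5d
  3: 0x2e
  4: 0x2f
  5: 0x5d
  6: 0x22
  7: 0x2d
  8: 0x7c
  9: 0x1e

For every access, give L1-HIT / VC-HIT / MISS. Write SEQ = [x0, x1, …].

SEQ = [MISS, L1-HIT, MISS, MISS, L1-HIT, VC-HIT, L1-HIT, VC-HIT, MISS, MISS]

#0 0x23→b8/s0 MISS; vc=[]
#1 0x22→b8/s0 L1-HIT; vc=[]
#2 0x5d→b23/s3 MISS; vc=[]
#3 0x2e→b11/s3 MISS; vc=[23]
#4 0x2f→b11/s3 L1-HIT; vc=[23]
#5 0x5d→b23/s3 VC-HIT; vc=[11]
#6 0x22→b8/s0 L1-HIT; vc=[11]
#7 0x2d→b11/s3 VC-HIT; vc=[23]
#8 0x7c→b31/s3 MISS; vc=[23,11]
#9 0x1e→b7/s3 MISS; vc=[23,11,31]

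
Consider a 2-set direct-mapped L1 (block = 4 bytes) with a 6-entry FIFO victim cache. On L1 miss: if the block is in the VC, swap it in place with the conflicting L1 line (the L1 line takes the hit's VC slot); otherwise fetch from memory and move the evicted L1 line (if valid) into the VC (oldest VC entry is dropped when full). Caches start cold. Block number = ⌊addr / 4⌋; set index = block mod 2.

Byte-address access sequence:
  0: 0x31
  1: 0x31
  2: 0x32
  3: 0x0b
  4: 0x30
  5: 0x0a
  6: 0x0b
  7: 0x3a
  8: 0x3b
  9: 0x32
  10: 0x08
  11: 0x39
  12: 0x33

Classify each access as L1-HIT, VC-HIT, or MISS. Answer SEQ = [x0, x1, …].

SEQ = [MISS, L1-HIT, L1-HIT, MISS, VC-HIT, VC-HIT, L1-HIT, MISS, L1-HIT, VC-HIT, VC-HIT, VC-HIT, VC-HIT]

#0 0x31→b12/s0 MISS; vc=[]
#1 0x31→b12/s0 L1-HIT; vc=[]
#2 0x32→b12/s0 L1-HIT; vc=[]
#3 0xb→b2/s0 MISS; vc=[12]
#4 0x30→b12/s0 VC-HIT; vc=[2]
#5 0xa→b2/s0 VC-HIT; vc=[12]
#6 0xb→b2/s0 L1-HIT; vc=[12]
#7 0x3a→b14/s0 MISS; vc=[12,2]
#8 0x3b→b14/s0 L1-HIT; vc=[12,2]
#9 0x32→b12/s0 VC-HIT; vc=[14,2]
#10 0x8→b2/s0 VC-HIT; vc=[14,12]
#11 0x39→b14/s0 VC-HIT; vc=[2,12]
#12 0x33→b12/s0 VC-HIT; vc=[2,14]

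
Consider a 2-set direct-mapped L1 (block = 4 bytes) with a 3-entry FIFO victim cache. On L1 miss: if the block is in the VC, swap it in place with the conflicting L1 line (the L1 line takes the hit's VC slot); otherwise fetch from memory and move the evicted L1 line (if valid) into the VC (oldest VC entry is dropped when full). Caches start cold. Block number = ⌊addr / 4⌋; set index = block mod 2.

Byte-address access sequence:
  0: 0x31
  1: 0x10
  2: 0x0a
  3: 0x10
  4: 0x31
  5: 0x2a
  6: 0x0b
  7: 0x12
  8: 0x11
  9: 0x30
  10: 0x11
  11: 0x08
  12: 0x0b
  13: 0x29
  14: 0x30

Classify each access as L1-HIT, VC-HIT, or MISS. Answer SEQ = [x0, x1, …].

SEQ = [MISS, MISS, MISS, VC-HIT, VC-HIT, MISS, VC-HIT, VC-HIT, L1-HIT, VC-HIT, VC-HIT, VC-HIT, L1-HIT, VC-HIT, VC-HIT]

0: 0x31 (blk 12, set 0) → MISS  vc=[]
1: 0x10 (blk 4, set 0) → MISS  vc=[12]
2: 0xa (blk 2, set 0) → MISS  vc=[12, 4]
3: 0x10 (blk 4, set 0) → VC-HIT  vc=[12, 2]
4: 0x31 (blk 12, set 0) → VC-HIT  vc=[4, 2]
5: 0x2a (blk 10, set 0) → MISS  vc=[4, 2, 12]
6: 0xb (blk 2, set 0) → VC-HIT  vc=[4, 10, 12]
7: 0x12 (blk 4, set 0) → VC-HIT  vc=[2, 10, 12]
8: 0x11 (blk 4, set 0) → L1-HIT  vc=[2, 10, 12]
9: 0x30 (blk 12, set 0) → VC-HIT  vc=[2, 10, 4]
10: 0x11 (blk 4, set 0) → VC-HIT  vc=[2, 10, 12]
11: 0x8 (blk 2, set 0) → VC-HIT  vc=[4, 10, 12]
12: 0xb (blk 2, set 0) → L1-HIT  vc=[4, 10, 12]
13: 0x29 (blk 10, set 0) → VC-HIT  vc=[4, 2, 12]
14: 0x30 (blk 12, set 0) → VC-HIT  vc=[4, 2, 10]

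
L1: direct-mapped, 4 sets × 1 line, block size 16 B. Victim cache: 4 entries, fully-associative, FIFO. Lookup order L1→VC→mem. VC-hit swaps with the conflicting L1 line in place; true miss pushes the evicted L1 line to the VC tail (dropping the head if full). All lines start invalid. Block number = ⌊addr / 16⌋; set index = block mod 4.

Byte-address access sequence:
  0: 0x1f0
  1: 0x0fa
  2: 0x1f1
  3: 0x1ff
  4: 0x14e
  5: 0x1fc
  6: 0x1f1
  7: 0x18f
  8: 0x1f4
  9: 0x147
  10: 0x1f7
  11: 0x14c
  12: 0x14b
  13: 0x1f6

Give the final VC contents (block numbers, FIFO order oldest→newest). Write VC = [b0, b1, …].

VC = [15, 24]

#0 0x1f0→b31/s3 MISS; vc=[]
#1 0xfa→b15/s3 MISS; vc=[31]
#2 0x1f1→b31/s3 VC-HIT; vc=[15]
#3 0x1ff→b31/s3 L1-HIT; vc=[15]
#4 0x14e→b20/s0 MISS; vc=[15]
#5 0x1fc→b31/s3 L1-HIT; vc=[15]
#6 0x1f1→b31/s3 L1-HIT; vc=[15]
#7 0x18f→b24/s0 MISS; vc=[15,20]
#8 0x1f4→b31/s3 L1-HIT; vc=[15,20]
#9 0x147→b20/s0 VC-HIT; vc=[15,24]
#10 0x1f7→b31/s3 L1-HIT; vc=[15,24]
#11 0x14c→b20/s0 L1-HIT; vc=[15,24]
#12 0x14b→b20/s0 L1-HIT; vc=[15,24]
#13 0x1f6→b31/s3 L1-HIT; vc=[15,24]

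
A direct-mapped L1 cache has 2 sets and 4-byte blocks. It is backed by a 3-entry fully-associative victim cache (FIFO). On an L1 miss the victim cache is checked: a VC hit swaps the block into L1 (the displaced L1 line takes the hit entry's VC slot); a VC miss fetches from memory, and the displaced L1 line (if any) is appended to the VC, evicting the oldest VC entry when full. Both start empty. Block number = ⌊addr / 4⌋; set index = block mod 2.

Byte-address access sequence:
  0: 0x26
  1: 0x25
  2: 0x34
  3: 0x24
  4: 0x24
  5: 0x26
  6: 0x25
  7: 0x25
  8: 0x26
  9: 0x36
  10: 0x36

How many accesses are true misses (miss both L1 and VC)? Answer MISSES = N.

MISSES = 2

#0 0x26→b9/s1 MISS; vc=[]
#1 0x25→b9/s1 L1-HIT; vc=[]
#2 0x34→b13/s1 MISS; vc=[9]
#3 0x24→b9/s1 VC-HIT; vc=[13]
#4 0x24→b9/s1 L1-HIT; vc=[13]
#5 0x26→b9/s1 L1-HIT; vc=[13]
#6 0x25→b9/s1 L1-HIT; vc=[13]
#7 0x25→b9/s1 L1-HIT; vc=[13]
#8 0x26→b9/s1 L1-HIT; vc=[13]
#9 0x36→b13/s1 VC-HIT; vc=[9]
#10 0x36→b13/s1 L1-HIT; vc=[9]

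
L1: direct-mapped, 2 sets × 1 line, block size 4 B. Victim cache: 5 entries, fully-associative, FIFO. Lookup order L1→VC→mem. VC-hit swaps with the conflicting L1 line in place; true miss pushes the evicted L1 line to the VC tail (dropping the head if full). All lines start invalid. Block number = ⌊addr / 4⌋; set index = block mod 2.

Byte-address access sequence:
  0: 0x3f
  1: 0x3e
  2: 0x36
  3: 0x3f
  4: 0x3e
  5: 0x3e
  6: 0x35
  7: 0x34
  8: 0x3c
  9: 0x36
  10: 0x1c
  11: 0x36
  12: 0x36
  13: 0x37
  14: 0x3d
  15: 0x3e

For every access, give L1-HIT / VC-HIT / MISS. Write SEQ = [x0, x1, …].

SEQ = [MISS, L1-HIT, MISS, VC-HIT, L1-HIT, L1-HIT, VC-HIT, L1-HIT, VC-HIT, VC-HIT, MISS, VC-HIT, L1-HIT, L1-HIT, VC-HIT, L1-HIT]

0: 0x3f (blk 15, set 1) → MISS  vc=[]
1: 0x3e (blk 15, set 1) → L1-HIT  vc=[]
2: 0x36 (blk 13, set 1) → MISS  vc=[15]
3: 0x3f (blk 15, set 1) → VC-HIT  vc=[13]
4: 0x3e (blk 15, set 1) → L1-HIT  vc=[13]
5: 0x3e (blk 15, set 1) → L1-HIT  vc=[13]
6: 0x35 (blk 13, set 1) → VC-HIT  vc=[15]
7: 0x34 (blk 13, set 1) → L1-HIT  vc=[15]
8: 0x3c (blk 15, set 1) → VC-HIT  vc=[13]
9: 0x36 (blk 13, set 1) → VC-HIT  vc=[15]
10: 0x1c (blk 7, set 1) → MISS  vc=[15, 13]
11: 0x36 (blk 13, set 1) → VC-HIT  vc=[15, 7]
12: 0x36 (blk 13, set 1) → L1-HIT  vc=[15, 7]
13: 0x37 (blk 13, set 1) → L1-HIT  vc=[15, 7]
14: 0x3d (blk 15, set 1) → VC-HIT  vc=[13, 7]
15: 0x3e (blk 15, set 1) → L1-HIT  vc=[13, 7]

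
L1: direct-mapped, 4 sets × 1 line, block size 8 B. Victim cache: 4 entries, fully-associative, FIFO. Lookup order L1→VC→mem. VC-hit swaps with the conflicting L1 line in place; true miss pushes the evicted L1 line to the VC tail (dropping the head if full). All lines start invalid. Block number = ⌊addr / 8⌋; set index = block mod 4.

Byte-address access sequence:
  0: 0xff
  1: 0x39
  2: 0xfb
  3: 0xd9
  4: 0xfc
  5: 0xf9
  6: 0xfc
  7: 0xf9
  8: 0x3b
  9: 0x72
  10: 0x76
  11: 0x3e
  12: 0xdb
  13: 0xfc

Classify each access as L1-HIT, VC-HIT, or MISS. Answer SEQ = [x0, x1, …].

SEQ = [MISS, MISS, VC-HIT, MISS, VC-HIT, L1-HIT, L1-HIT, L1-HIT, VC-HIT, MISS, L1-HIT, L1-HIT, VC-HIT, VC-HIT]

#0 0xff→b31/s3 MISS; vc=[]
#1 0x39→b7/s3 MISS; vc=[31]
#2 0xfb→b31/s3 VC-HIT; vc=[7]
#3 0xd9→b27/s3 MISS; vc=[7,31]
#4 0xfc→b31/s3 VC-HIT; vc=[7,27]
#5 0xf9→b31/s3 L1-HIT; vc=[7,27]
#6 0xfc→b31/s3 L1-HIT; vc=[7,27]
#7 0xf9→b31/s3 L1-HIT; vc=[7,27]
#8 0x3b→b7/s3 VC-HIT; vc=[31,27]
#9 0x72→b14/s2 MISS; vc=[31,27]
#10 0x76→b14/s2 L1-HIT; vc=[31,27]
#11 0x3e→b7/s3 L1-HIT; vc=[31,27]
#12 0xdb→b27/s3 VC-HIT; vc=[31,7]
#13 0xfc→b31/s3 VC-HIT; vc=[27,7]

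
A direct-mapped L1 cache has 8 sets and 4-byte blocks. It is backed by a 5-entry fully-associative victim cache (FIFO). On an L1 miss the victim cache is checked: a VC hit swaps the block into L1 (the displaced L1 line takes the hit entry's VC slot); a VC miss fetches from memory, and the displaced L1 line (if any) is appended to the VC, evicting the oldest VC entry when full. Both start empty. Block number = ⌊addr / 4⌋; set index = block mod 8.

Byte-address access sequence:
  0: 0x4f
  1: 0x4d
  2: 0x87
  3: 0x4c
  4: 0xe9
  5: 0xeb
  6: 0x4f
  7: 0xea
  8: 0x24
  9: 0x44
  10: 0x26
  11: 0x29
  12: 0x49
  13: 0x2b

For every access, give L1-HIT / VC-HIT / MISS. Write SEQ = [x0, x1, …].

0: 0x4f (blk 19, set 3) → MISS  vc=[]
1: 0x4d (blk 19, set 3) → L1-HIT  vc=[]
2: 0x87 (blk 33, set 1) → MISS  vc=[]
3: 0x4c (blk 19, set 3) → L1-HIT  vc=[]
4: 0xe9 (blk 58, set 2) → MISS  vc=[]
5: 0xeb (blk 58, set 2) → L1-HIT  vc=[]
6: 0x4f (blk 19, set 3) → L1-HIT  vc=[]
7: 0xea (blk 58, set 2) → L1-HIT  vc=[]
8: 0x24 (blk 9, set 1) → MISS  vc=[33]
9: 0x44 (blk 17, set 1) → MISS  vc=[33, 9]
10: 0x26 (blk 9, set 1) → VC-HIT  vc=[33, 17]
11: 0x29 (blk 10, set 2) → MISS  vc=[33, 17, 58]
12: 0x49 (blk 18, set 2) → MISS  vc=[33, 17, 58, 10]
13: 0x2b (blk 10, set 2) → VC-HIT  vc=[33, 17, 58, 18]

SEQ = [MISS, L1-HIT, MISS, L1-HIT, MISS, L1-HIT, L1-HIT, L1-HIT, MISS, MISS, VC-HIT, MISS, MISS, VC-HIT]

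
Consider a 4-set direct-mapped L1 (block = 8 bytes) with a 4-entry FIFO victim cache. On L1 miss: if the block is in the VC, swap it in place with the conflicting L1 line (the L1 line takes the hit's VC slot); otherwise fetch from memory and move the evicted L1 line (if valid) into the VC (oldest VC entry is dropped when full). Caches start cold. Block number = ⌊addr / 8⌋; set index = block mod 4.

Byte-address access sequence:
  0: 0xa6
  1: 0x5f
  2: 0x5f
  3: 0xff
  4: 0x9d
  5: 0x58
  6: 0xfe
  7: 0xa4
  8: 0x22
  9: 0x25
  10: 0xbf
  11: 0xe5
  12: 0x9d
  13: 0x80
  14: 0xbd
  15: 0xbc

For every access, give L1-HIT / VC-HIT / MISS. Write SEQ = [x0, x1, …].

SEQ = [MISS, MISS, L1-HIT, MISS, MISS, VC-HIT, VC-HIT, L1-HIT, MISS, L1-HIT, MISS, MISS, MISS, MISS, VC-HIT, L1-HIT]

0: 0xa6 (blk 20, set 0) → MISS  vc=[]
1: 0x5f (blk 11, set 3) → MISS  vc=[]
2: 0x5f (blk 11, set 3) → L1-HIT  vc=[]
3: 0xff (blk 31, set 3) → MISS  vc=[11]
4: 0x9d (blk 19, set 3) → MISS  vc=[11, 31]
5: 0x58 (blk 11, set 3) → VC-HIT  vc=[19, 31]
6: 0xfe (blk 31, set 3) → VC-HIT  vc=[19, 11]
7: 0xa4 (blk 20, set 0) → L1-HIT  vc=[19, 11]
8: 0x22 (blk 4, set 0) → MISS  vc=[19, 11, 20]
9: 0x25 (blk 4, set 0) → L1-HIT  vc=[19, 11, 20]
10: 0xbf (blk 23, set 3) → MISS  vc=[19, 11, 20, 31]
11: 0xe5 (blk 28, set 0) → MISS  vc=[11, 20, 31, 4]
12: 0x9d (blk 19, set 3) → MISS  vc=[20, 31, 4, 23]
13: 0x80 (blk 16, set 0) → MISS  vc=[31, 4, 23, 28]
14: 0xbd (blk 23, set 3) → VC-HIT  vc=[31, 4, 19, 28]
15: 0xbc (blk 23, set 3) → L1-HIT  vc=[31, 4, 19, 28]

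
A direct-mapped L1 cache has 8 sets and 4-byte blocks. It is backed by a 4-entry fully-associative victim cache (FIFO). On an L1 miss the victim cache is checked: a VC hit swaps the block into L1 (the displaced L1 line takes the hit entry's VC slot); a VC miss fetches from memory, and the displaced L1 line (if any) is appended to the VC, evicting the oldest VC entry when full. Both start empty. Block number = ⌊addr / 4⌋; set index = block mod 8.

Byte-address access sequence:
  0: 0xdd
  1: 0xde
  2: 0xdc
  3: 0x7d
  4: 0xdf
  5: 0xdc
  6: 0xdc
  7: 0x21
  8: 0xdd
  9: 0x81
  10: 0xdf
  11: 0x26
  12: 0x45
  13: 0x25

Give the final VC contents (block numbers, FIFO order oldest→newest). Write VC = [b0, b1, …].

VC = [31, 8, 17]

#0 0xdd→b55/s7 MISS; vc=[]
#1 0xde→b55/s7 L1-HIT; vc=[]
#2 0xdc→b55/s7 L1-HIT; vc=[]
#3 0x7d→b31/s7 MISS; vc=[55]
#4 0xdf→b55/s7 VC-HIT; vc=[31]
#5 0xdc→b55/s7 L1-HIT; vc=[31]
#6 0xdc→b55/s7 L1-HIT; vc=[31]
#7 0x21→b8/s0 MISS; vc=[31]
#8 0xdd→b55/s7 L1-HIT; vc=[31]
#9 0x81→b32/s0 MISS; vc=[31,8]
#10 0xdf→b55/s7 L1-HIT; vc=[31,8]
#11 0x26→b9/s1 MISS; vc=[31,8]
#12 0x45→b17/s1 MISS; vc=[31,8,9]
#13 0x25→b9/s1 VC-HIT; vc=[31,8,17]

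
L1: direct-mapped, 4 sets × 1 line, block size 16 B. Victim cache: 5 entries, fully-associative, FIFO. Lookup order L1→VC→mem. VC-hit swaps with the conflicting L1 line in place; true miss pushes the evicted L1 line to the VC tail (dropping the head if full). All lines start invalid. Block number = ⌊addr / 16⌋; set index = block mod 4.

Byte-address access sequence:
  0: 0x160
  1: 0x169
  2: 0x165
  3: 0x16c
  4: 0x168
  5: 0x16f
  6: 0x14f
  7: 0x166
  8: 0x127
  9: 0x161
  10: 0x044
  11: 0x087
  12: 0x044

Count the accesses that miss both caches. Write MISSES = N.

MISSES = 5

#0 0x160→b22/s2 MISS; vc=[]
#1 0x169→b22/s2 L1-HIT; vc=[]
#2 0x165→b22/s2 L1-HIT; vc=[]
#3 0x16c→b22/s2 L1-HIT; vc=[]
#4 0x168→b22/s2 L1-HIT; vc=[]
#5 0x16f→b22/s2 L1-HIT; vc=[]
#6 0x14f→b20/s0 MISS; vc=[]
#7 0x166→b22/s2 L1-HIT; vc=[]
#8 0x127→b18/s2 MISS; vc=[22]
#9 0x161→b22/s2 VC-HIT; vc=[18]
#10 0x44→b4/s0 MISS; vc=[18,20]
#11 0x87→b8/s0 MISS; vc=[18,20,4]
#12 0x44→b4/s0 VC-HIT; vc=[18,20,8]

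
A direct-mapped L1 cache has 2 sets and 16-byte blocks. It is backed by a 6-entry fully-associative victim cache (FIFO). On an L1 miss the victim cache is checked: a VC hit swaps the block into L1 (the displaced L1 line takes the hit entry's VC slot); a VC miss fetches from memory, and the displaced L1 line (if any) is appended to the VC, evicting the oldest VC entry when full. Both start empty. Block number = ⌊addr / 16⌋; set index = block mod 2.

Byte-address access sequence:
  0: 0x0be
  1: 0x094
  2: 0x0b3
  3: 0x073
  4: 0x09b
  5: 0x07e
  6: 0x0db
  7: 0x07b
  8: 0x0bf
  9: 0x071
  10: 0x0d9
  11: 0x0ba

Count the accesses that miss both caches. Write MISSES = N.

MISSES = 4

#0 0xbe→b11/s1 MISS; vc=[]
#1 0x94→b9/s1 MISS; vc=[11]
#2 0xb3→b11/s1 VC-HIT; vc=[9]
#3 0x73→b7/s1 MISS; vc=[9,11]
#4 0x9b→b9/s1 VC-HIT; vc=[7,11]
#5 0x7e→b7/s1 VC-HIT; vc=[9,11]
#6 0xdb→b13/s1 MISS; vc=[9,11,7]
#7 0x7b→b7/s1 VC-HIT; vc=[9,11,13]
#8 0xbf→b11/s1 VC-HIT; vc=[9,7,13]
#9 0x71→b7/s1 VC-HIT; vc=[9,11,13]
#10 0xd9→b13/s1 VC-HIT; vc=[9,11,7]
#11 0xba→b11/s1 VC-HIT; vc=[9,13,7]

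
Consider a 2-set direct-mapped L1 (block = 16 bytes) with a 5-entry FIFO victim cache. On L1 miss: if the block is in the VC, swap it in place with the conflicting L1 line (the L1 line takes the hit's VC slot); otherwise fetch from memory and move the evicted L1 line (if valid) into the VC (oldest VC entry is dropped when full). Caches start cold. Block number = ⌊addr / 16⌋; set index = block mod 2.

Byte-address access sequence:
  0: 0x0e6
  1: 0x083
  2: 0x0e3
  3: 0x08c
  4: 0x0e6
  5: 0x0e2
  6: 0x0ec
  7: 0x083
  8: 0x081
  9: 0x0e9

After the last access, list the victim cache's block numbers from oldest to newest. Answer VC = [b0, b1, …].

VC = [8]

0: 0xe6 (blk 14, set 0) → MISS  vc=[]
1: 0x83 (blk 8, set 0) → MISS  vc=[14]
2: 0xe3 (blk 14, set 0) → VC-HIT  vc=[8]
3: 0x8c (blk 8, set 0) → VC-HIT  vc=[14]
4: 0xe6 (blk 14, set 0) → VC-HIT  vc=[8]
5: 0xe2 (blk 14, set 0) → L1-HIT  vc=[8]
6: 0xec (blk 14, set 0) → L1-HIT  vc=[8]
7: 0x83 (blk 8, set 0) → VC-HIT  vc=[14]
8: 0x81 (blk 8, set 0) → L1-HIT  vc=[14]
9: 0xe9 (blk 14, set 0) → VC-HIT  vc=[8]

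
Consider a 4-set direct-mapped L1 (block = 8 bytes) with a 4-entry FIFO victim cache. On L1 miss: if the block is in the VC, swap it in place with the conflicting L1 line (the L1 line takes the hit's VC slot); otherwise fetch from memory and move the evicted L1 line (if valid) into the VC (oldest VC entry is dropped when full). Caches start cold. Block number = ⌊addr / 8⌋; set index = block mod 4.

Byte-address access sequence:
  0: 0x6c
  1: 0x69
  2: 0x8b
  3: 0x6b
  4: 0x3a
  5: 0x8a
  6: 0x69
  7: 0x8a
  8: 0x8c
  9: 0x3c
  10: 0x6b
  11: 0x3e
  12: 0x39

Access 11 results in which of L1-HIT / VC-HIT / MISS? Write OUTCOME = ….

0: 0x6c (blk 13, set 1) → MISS  vc=[]
1: 0x69 (blk 13, set 1) → L1-HIT  vc=[]
2: 0x8b (blk 17, set 1) → MISS  vc=[13]
3: 0x6b (blk 13, set 1) → VC-HIT  vc=[17]
4: 0x3a (blk 7, set 3) → MISS  vc=[17]
5: 0x8a (blk 17, set 1) → VC-HIT  vc=[13]
6: 0x69 (blk 13, set 1) → VC-HIT  vc=[17]
7: 0x8a (blk 17, set 1) → VC-HIT  vc=[13]
8: 0x8c (blk 17, set 1) → L1-HIT  vc=[13]
9: 0x3c (blk 7, set 3) → L1-HIT  vc=[13]
10: 0x6b (blk 13, set 1) → VC-HIT  vc=[17]
11: 0x3e (blk 7, set 3) → L1-HIT  vc=[17]
12: 0x39 (blk 7, set 3) → L1-HIT  vc=[17]

OUTCOME = L1-HIT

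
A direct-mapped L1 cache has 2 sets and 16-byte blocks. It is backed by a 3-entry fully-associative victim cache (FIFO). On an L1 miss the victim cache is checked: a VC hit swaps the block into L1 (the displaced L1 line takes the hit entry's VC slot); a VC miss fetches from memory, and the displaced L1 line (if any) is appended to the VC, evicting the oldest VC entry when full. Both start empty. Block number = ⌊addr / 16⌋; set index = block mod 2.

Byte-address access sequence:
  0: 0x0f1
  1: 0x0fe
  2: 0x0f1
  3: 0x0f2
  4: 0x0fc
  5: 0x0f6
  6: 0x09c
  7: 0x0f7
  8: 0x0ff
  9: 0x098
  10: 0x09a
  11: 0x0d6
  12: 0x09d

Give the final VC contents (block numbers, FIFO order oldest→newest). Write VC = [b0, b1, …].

VC = [15, 13]

0: 0xf1 (blk 15, set 1) → MISS  vc=[]
1: 0xfe (blk 15, set 1) → L1-HIT  vc=[]
2: 0xf1 (blk 15, set 1) → L1-HIT  vc=[]
3: 0xf2 (blk 15, set 1) → L1-HIT  vc=[]
4: 0xfc (blk 15, set 1) → L1-HIT  vc=[]
5: 0xf6 (blk 15, set 1) → L1-HIT  vc=[]
6: 0x9c (blk 9, set 1) → MISS  vc=[15]
7: 0xf7 (blk 15, set 1) → VC-HIT  vc=[9]
8: 0xff (blk 15, set 1) → L1-HIT  vc=[9]
9: 0x98 (blk 9, set 1) → VC-HIT  vc=[15]
10: 0x9a (blk 9, set 1) → L1-HIT  vc=[15]
11: 0xd6 (blk 13, set 1) → MISS  vc=[15, 9]
12: 0x9d (blk 9, set 1) → VC-HIT  vc=[15, 13]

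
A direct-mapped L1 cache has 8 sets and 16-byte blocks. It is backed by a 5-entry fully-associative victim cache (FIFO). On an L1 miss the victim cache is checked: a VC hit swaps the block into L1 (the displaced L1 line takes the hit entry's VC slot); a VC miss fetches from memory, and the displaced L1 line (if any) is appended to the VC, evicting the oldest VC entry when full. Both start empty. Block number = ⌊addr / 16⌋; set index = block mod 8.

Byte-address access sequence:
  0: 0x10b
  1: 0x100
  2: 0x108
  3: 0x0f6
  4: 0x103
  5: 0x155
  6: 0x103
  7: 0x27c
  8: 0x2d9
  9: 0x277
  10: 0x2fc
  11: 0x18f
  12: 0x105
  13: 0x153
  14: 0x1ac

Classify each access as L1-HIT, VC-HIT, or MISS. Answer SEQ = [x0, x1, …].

SEQ = [MISS, L1-HIT, L1-HIT, MISS, L1-HIT, MISS, L1-HIT, MISS, MISS, L1-HIT, MISS, MISS, VC-HIT, VC-HIT, MISS]

0: 0x10b (blk 16, set 0) → MISS  vc=[]
1: 0x100 (blk 16, set 0) → L1-HIT  vc=[]
2: 0x108 (blk 16, set 0) → L1-HIT  vc=[]
3: 0xf6 (blk 15, set 7) → MISS  vc=[]
4: 0x103 (blk 16, set 0) → L1-HIT  vc=[]
5: 0x155 (blk 21, set 5) → MISS  vc=[]
6: 0x103 (blk 16, set 0) → L1-HIT  vc=[]
7: 0x27c (blk 39, set 7) → MISS  vc=[15]
8: 0x2d9 (blk 45, set 5) → MISS  vc=[15, 21]
9: 0x277 (blk 39, set 7) → L1-HIT  vc=[15, 21]
10: 0x2fc (blk 47, set 7) → MISS  vc=[15, 21, 39]
11: 0x18f (blk 24, set 0) → MISS  vc=[15, 21, 39, 16]
12: 0x105 (blk 16, set 0) → VC-HIT  vc=[15, 21, 39, 24]
13: 0x153 (blk 21, set 5) → VC-HIT  vc=[15, 45, 39, 24]
14: 0x1ac (blk 26, set 2) → MISS  vc=[15, 45, 39, 24]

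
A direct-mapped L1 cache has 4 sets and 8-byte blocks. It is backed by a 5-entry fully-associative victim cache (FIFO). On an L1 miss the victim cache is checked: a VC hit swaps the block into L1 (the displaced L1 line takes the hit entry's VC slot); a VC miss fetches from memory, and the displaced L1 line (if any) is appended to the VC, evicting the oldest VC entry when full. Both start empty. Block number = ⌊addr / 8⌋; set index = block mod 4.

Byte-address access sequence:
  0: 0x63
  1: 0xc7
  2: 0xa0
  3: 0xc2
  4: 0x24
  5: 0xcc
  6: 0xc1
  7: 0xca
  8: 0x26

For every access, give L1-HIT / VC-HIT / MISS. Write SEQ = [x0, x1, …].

  [0] addr=0x63 blk=12 s=0: MISS | VC []
  [1] addr=0xc7 blk=24 s=0: MISS | VC [12]
  [2] addr=0xa0 blk=20 s=0: MISS | VC [12, 24]
  [3] addr=0xc2 blk=24 s=0: VC-HIT | VC [12, 20]
  [4] addr=0x24 blk=4 s=0: MISS | VC [12, 20, 24]
  [5] addr=0xcc blk=25 s=1: MISS | VC [12, 20, 24]
  [6] addr=0xc1 blk=24 s=0: VC-HIT | VC [12, 20, 4]
  [7] addr=0xca blk=25 s=1: L1-HIT | VC [12, 20, 4]
  [8] addr=0x26 blk=4 s=0: VC-HIT | VC [12, 20, 24]

SEQ = [MISS, MISS, MISS, VC-HIT, MISS, MISS, VC-HIT, L1-HIT, VC-HIT]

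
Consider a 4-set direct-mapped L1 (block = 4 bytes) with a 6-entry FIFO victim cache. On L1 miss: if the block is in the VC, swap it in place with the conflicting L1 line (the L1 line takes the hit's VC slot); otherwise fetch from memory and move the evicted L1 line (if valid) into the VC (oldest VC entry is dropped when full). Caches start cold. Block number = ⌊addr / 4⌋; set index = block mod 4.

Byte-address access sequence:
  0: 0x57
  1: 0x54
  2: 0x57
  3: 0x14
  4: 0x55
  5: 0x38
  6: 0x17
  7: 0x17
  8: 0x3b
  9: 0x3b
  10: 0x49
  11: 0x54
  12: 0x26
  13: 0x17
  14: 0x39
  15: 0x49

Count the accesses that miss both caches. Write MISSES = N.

MISSES = 5

  [0] addr=0x57 blk=21 s=1: MISS | VC []
  [1] addr=0x54 blk=21 s=1: L1-HIT | VC []
  [2] addr=0x57 blk=21 s=1: L1-HIT | VC []
  [3] addr=0x14 blk=5 s=1: MISS | VC [21]
  [4] addr=0x55 blk=21 s=1: VC-HIT | VC [5]
  [5] addr=0x38 blk=14 s=2: MISS | VC [5]
  [6] addr=0x17 blk=5 s=1: VC-HIT | VC [21]
  [7] addr=0x17 blk=5 s=1: L1-HIT | VC [21]
  [8] addr=0x3b blk=14 s=2: L1-HIT | VC [21]
  [9] addr=0x3b blk=14 s=2: L1-HIT | VC [21]
  [10] addr=0x49 blk=18 s=2: MISS | VC [21, 14]
  [11] addr=0x54 blk=21 s=1: VC-HIT | VC [5, 14]
  [12] addr=0x26 blk=9 s=1: MISS | VC [5, 14, 21]
  [13] addr=0x17 blk=5 s=1: VC-HIT | VC [9, 14, 21]
  [14] addr=0x39 blk=14 s=2: VC-HIT | VC [9, 18, 21]
  [15] addr=0x49 blk=18 s=2: VC-HIT | VC [9, 14, 21]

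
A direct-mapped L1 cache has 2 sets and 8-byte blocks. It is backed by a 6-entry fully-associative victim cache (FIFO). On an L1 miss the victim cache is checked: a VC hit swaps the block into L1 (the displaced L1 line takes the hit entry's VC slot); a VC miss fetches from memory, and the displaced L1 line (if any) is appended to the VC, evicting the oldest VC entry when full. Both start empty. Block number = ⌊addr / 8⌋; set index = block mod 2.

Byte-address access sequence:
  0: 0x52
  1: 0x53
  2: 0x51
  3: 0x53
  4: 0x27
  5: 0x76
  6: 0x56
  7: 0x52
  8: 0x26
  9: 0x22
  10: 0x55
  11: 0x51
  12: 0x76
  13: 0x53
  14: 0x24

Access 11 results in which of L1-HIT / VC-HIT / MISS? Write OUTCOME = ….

  [0] addr=0x52 blk=10 s=0: MISS | VC []
  [1] addr=0x53 blk=10 s=0: L1-HIT | VC []
  [2] addr=0x51 blk=10 s=0: L1-HIT | VC []
  [3] addr=0x53 blk=10 s=0: L1-HIT | VC []
  [4] addr=0x27 blk=4 s=0: MISS | VC [10]
  [5] addr=0x76 blk=14 s=0: MISS | VC [10, 4]
  [6] addr=0x56 blk=10 s=0: VC-HIT | VC [14, 4]
  [7] addr=0x52 blk=10 s=0: L1-HIT | VC [14, 4]
  [8] addr=0x26 blk=4 s=0: VC-HIT | VC [14, 10]
  [9] addr=0x22 blk=4 s=0: L1-HIT | VC [14, 10]
  [10] addr=0x55 blk=10 s=0: VC-HIT | VC [14, 4]
  [11] addr=0x51 blk=10 s=0: L1-HIT | VC [14, 4]
  [12] addr=0x76 blk=14 s=0: VC-HIT | VC [10, 4]
  [13] addr=0x53 blk=10 s=0: VC-HIT | VC [14, 4]
  [14] addr=0x24 blk=4 s=0: VC-HIT | VC [14, 10]

OUTCOME = L1-HIT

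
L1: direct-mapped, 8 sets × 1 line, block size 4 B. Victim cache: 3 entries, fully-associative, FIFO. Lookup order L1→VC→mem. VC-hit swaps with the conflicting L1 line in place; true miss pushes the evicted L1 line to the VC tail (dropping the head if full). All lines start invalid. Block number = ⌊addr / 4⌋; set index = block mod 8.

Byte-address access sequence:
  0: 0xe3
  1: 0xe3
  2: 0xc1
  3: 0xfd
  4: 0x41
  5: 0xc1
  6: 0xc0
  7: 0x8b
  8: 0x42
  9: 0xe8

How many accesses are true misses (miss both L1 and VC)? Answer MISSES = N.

0: 0xe3 (blk 56, set 0) → MISS  vc=[]
1: 0xe3 (blk 56, set 0) → L1-HIT  vc=[]
2: 0xc1 (blk 48, set 0) → MISS  vc=[56]
3: 0xfd (blk 63, set 7) → MISS  vc=[56]
4: 0x41 (blk 16, set 0) → MISS  vc=[56, 48]
5: 0xc1 (blk 48, set 0) → VC-HIT  vc=[56, 16]
6: 0xc0 (blk 48, set 0) → L1-HIT  vc=[56, 16]
7: 0x8b (blk 34, set 2) → MISS  vc=[56, 16]
8: 0x42 (blk 16, set 0) → VC-HIT  vc=[56, 48]
9: 0xe8 (blk 58, set 2) → MISS  vc=[56, 48, 34]

MISSES = 6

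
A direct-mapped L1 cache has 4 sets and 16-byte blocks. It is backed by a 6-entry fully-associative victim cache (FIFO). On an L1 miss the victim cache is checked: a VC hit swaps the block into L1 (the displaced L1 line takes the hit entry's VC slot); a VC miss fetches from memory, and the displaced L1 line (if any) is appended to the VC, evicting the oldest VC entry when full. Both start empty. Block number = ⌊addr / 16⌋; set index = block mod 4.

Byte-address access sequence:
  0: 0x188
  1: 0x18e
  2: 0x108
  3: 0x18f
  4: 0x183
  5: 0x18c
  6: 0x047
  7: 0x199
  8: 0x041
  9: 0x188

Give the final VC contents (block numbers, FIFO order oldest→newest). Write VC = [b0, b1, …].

VC = [16, 4]

  [0] addr=0x188 blk=24 s=0: MISS | VC []
  [1] addr=0x18e blk=24 s=0: L1-HIT | VC []
  [2] addr=0x108 blk=16 s=0: MISS | VC [24]
  [3] addr=0x18f blk=24 s=0: VC-HIT | VC [16]
  [4] addr=0x183 blk=24 s=0: L1-HIT | VC [16]
  [5] addr=0x18c blk=24 s=0: L1-HIT | VC [16]
  [6] addr=0x47 blk=4 s=0: MISS | VC [16, 24]
  [7] addr=0x199 blk=25 s=1: MISS | VC [16, 24]
  [8] addr=0x41 blk=4 s=0: L1-HIT | VC [16, 24]
  [9] addr=0x188 blk=24 s=0: VC-HIT | VC [16, 4]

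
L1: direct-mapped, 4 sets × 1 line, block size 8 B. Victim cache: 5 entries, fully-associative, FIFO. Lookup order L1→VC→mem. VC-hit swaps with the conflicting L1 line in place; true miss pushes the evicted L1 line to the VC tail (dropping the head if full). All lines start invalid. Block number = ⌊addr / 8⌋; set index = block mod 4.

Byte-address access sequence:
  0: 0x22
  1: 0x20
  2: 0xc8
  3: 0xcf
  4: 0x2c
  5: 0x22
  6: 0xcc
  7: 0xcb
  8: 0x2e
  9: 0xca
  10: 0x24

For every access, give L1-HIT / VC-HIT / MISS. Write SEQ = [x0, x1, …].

SEQ = [MISS, L1-HIT, MISS, L1-HIT, MISS, L1-HIT, VC-HIT, L1-HIT, VC-HIT, VC-HIT, L1-HIT]

#0 0x22→b4/s0 MISS; vc=[]
#1 0x20→b4/s0 L1-HIT; vc=[]
#2 0xc8→b25/s1 MISS; vc=[]
#3 0xcf→b25/s1 L1-HIT; vc=[]
#4 0x2c→b5/s1 MISS; vc=[25]
#5 0x22→b4/s0 L1-HIT; vc=[25]
#6 0xcc→b25/s1 VC-HIT; vc=[5]
#7 0xcb→b25/s1 L1-HIT; vc=[5]
#8 0x2e→b5/s1 VC-HIT; vc=[25]
#9 0xca→b25/s1 VC-HIT; vc=[5]
#10 0x24→b4/s0 L1-HIT; vc=[5]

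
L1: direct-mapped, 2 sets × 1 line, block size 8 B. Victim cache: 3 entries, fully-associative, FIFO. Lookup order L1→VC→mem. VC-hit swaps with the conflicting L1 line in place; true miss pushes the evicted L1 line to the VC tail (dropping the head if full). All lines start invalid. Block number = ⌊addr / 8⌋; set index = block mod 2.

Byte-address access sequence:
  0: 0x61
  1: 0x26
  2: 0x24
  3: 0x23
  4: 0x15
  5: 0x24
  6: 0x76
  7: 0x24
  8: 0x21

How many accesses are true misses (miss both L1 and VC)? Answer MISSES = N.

  [0] addr=0x61 blk=12 s=0: MISS | VC []
  [1] addr=0x26 blk=4 s=0: MISS | VC [12]
  [2] addr=0x24 blk=4 s=0: L1-HIT | VC [12]
  [3] addr=0x23 blk=4 s=0: L1-HIT | VC [12]
  [4] addr=0x15 blk=2 s=0: MISS | VC [12, 4]
  [5] addr=0x24 blk=4 s=0: VC-HIT | VC [12, 2]
  [6] addr=0x76 blk=14 s=0: MISS | VC [12, 2, 4]
  [7] addr=0x24 blk=4 s=0: VC-HIT | VC [12, 2, 14]
  [8] addr=0x21 blk=4 s=0: L1-HIT | VC [12, 2, 14]

MISSES = 4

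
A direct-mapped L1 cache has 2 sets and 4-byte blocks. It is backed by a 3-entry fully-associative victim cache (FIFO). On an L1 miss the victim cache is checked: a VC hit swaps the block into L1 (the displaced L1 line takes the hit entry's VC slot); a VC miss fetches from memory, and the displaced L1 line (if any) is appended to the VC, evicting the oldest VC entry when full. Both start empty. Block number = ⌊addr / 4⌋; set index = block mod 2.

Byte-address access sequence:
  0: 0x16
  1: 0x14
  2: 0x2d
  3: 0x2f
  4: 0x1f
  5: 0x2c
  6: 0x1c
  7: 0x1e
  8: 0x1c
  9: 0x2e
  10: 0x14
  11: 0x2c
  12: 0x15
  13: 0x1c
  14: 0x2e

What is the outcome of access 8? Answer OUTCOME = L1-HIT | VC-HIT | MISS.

  [0] addr=0x16 blk=5 s=1: MISS | VC []
  [1] addr=0x14 blk=5 s=1: L1-HIT | VC []
  [2] addr=0x2d blk=11 s=1: MISS | VC [5]
  [3] addr=0x2f blk=11 s=1: L1-HIT | VC [5]
  [4] addr=0x1f blk=7 s=1: MISS | VC [5, 11]
  [5] addr=0x2c blk=11 s=1: VC-HIT | VC [5, 7]
  [6] addr=0x1c blk=7 s=1: VC-HIT | VC [5, 11]
  [7] addr=0x1e blk=7 s=1: L1-HIT | VC [5, 11]
  [8] addr=0x1c blk=7 s=1: L1-HIT | VC [5, 11]
  [9] addr=0x2e blk=11 s=1: VC-HIT | VC [5, 7]
  [10] addr=0x14 blk=5 s=1: VC-HIT | VC [11, 7]
  [11] addr=0x2c blk=11 s=1: VC-HIT | VC [5, 7]
  [12] addr=0x15 blk=5 s=1: VC-HIT | VC [11, 7]
  [13] addr=0x1c blk=7 s=1: VC-HIT | VC [11, 5]
  [14] addr=0x2e blk=11 s=1: VC-HIT | VC [7, 5]

OUTCOME = L1-HIT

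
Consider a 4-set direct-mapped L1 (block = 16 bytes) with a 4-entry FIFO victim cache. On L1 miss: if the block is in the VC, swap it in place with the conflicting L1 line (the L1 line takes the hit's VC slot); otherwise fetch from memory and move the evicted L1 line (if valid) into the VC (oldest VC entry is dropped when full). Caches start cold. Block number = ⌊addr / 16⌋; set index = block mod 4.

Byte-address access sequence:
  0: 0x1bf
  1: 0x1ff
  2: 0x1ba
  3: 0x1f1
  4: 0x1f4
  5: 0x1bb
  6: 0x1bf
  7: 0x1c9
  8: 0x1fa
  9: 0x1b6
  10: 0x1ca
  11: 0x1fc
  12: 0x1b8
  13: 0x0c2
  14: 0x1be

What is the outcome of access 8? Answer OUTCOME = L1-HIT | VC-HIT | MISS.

OUTCOME = VC-HIT

  [0] addr=0x1bf blk=27 s=3: MISS | VC []
  [1] addr=0x1ff blk=31 s=3: MISS | VC [27]
  [2] addr=0x1ba blk=27 s=3: VC-HIT | VC [31]
  [3] addr=0x1f1 blk=31 s=3: VC-HIT | VC [27]
  [4] addr=0x1f4 blk=31 s=3: L1-HIT | VC [27]
  [5] addr=0x1bb blk=27 s=3: VC-HIT | VC [31]
  [6] addr=0x1bf blk=27 s=3: L1-HIT | VC [31]
  [7] addr=0x1c9 blk=28 s=0: MISS | VC [31]
  [8] addr=0x1fa blk=31 s=3: VC-HIT | VC [27]
  [9] addr=0x1b6 blk=27 s=3: VC-HIT | VC [31]
  [10] addr=0x1ca blk=28 s=0: L1-HIT | VC [31]
  [11] addr=0x1fc blk=31 s=3: VC-HIT | VC [27]
  [12] addr=0x1b8 blk=27 s=3: VC-HIT | VC [31]
  [13] addr=0xc2 blk=12 s=0: MISS | VC [31, 28]
  [14] addr=0x1be blk=27 s=3: L1-HIT | VC [31, 28]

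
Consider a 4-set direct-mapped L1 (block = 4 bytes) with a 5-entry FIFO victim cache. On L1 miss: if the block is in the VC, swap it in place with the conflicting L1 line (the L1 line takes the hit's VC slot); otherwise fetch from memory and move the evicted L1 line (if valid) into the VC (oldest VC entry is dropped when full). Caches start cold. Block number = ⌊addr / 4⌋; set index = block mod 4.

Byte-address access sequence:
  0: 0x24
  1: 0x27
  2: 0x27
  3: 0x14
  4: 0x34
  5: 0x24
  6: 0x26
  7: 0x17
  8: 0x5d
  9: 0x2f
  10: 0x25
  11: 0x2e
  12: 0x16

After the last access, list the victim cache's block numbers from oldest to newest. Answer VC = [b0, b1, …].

VC = [13, 9, 23]

#0 0x24→b9/s1 MISS; vc=[]
#1 0x27→b9/s1 L1-HIT; vc=[]
#2 0x27→b9/s1 L1-HIT; vc=[]
#3 0x14→b5/s1 MISS; vc=[9]
#4 0x34→b13/s1 MISS; vc=[9,5]
#5 0x24→b9/s1 VC-HIT; vc=[13,5]
#6 0x26→b9/s1 L1-HIT; vc=[13,5]
#7 0x17→b5/s1 VC-HIT; vc=[13,9]
#8 0x5d→b23/s3 MISS; vc=[13,9]
#9 0x2f→b11/s3 MISS; vc=[13,9,23]
#10 0x25→b9/s1 VC-HIT; vc=[13,5,23]
#11 0x2e→b11/s3 L1-HIT; vc=[13,5,23]
#12 0x16→b5/s1 VC-HIT; vc=[13,9,23]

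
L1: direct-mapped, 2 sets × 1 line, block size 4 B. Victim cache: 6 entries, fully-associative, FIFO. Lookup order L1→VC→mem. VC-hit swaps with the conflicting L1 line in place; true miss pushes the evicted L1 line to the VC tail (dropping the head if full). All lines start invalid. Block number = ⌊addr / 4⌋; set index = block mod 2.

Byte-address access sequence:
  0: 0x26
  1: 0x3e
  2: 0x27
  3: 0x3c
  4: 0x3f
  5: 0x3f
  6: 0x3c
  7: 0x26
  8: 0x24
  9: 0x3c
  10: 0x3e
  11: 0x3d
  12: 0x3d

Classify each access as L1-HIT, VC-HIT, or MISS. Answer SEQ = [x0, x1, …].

SEQ = [MISS, MISS, VC-HIT, VC-HIT, L1-HIT, L1-HIT, L1-HIT, VC-HIT, L1-HIT, VC-HIT, L1-HIT, L1-HIT, L1-HIT]

  [0] addr=0x26 blk=9 s=1: MISS | VC []
  [1] addr=0x3e blk=15 s=1: MISS | VC [9]
  [2] addr=0x27 blk=9 s=1: VC-HIT | VC [15]
  [3] addr=0x3c blk=15 s=1: VC-HIT | VC [9]
  [4] addr=0x3f blk=15 s=1: L1-HIT | VC [9]
  [5] addr=0x3f blk=15 s=1: L1-HIT | VC [9]
  [6] addr=0x3c blk=15 s=1: L1-HIT | VC [9]
  [7] addr=0x26 blk=9 s=1: VC-HIT | VC [15]
  [8] addr=0x24 blk=9 s=1: L1-HIT | VC [15]
  [9] addr=0x3c blk=15 s=1: VC-HIT | VC [9]
  [10] addr=0x3e blk=15 s=1: L1-HIT | VC [9]
  [11] addr=0x3d blk=15 s=1: L1-HIT | VC [9]
  [12] addr=0x3d blk=15 s=1: L1-HIT | VC [9]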